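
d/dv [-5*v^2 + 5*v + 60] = 5 - 10*v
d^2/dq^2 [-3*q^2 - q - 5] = -6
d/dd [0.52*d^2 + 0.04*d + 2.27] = 1.04*d + 0.04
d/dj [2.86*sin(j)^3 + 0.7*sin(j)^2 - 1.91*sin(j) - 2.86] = (8.58*sin(j)^2 + 1.4*sin(j) - 1.91)*cos(j)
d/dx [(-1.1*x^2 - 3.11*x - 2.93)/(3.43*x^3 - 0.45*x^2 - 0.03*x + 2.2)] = (3.773*x^4 + 21.3346*x^3 + 28.7832*x^2 - 7.477*x - 6.9299)/(11.7649*x^6 - 3.087*x^5 - 0.0033*x^4 + 15.119*x^3 - 1.9791*x^2 - 0.132*x + 4.84)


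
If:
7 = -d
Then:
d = -7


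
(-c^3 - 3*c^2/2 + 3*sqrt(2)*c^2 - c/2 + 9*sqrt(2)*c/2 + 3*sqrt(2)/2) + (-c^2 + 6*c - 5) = -c^3 - 5*c^2/2 + 3*sqrt(2)*c^2 + 11*c/2 + 9*sqrt(2)*c/2 - 5 + 3*sqrt(2)/2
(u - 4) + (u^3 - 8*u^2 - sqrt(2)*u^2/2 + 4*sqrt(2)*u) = u^3 - 8*u^2 - sqrt(2)*u^2/2 + u + 4*sqrt(2)*u - 4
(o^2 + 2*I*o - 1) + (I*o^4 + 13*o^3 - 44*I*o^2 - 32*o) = I*o^4 + 13*o^3 + o^2 - 44*I*o^2 - 32*o + 2*I*o - 1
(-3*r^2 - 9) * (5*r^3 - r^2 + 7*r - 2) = -15*r^5 + 3*r^4 - 66*r^3 + 15*r^2 - 63*r + 18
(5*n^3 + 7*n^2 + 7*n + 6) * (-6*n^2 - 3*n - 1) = -30*n^5 - 57*n^4 - 68*n^3 - 64*n^2 - 25*n - 6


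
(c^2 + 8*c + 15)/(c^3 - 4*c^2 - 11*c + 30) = (c + 5)/(c^2 - 7*c + 10)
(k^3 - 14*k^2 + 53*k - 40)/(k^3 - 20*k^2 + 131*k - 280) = (k - 1)/(k - 7)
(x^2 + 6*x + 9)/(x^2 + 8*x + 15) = (x + 3)/(x + 5)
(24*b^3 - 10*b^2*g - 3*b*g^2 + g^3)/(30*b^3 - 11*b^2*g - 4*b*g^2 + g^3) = (4*b - g)/(5*b - g)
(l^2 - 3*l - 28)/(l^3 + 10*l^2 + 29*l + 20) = (l - 7)/(l^2 + 6*l + 5)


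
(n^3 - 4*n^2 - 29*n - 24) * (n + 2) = n^4 - 2*n^3 - 37*n^2 - 82*n - 48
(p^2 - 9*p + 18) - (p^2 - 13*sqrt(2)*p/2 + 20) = -9*p + 13*sqrt(2)*p/2 - 2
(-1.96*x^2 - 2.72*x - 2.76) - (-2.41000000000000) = -1.96*x^2 - 2.72*x - 0.35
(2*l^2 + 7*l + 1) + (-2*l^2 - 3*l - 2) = 4*l - 1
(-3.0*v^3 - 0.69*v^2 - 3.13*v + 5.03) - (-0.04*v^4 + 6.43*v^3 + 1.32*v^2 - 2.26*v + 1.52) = 0.04*v^4 - 9.43*v^3 - 2.01*v^2 - 0.87*v + 3.51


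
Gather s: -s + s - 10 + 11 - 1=0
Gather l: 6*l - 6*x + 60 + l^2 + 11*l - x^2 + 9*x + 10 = l^2 + 17*l - x^2 + 3*x + 70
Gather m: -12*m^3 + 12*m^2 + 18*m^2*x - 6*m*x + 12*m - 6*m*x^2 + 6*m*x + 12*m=-12*m^3 + m^2*(18*x + 12) + m*(24 - 6*x^2)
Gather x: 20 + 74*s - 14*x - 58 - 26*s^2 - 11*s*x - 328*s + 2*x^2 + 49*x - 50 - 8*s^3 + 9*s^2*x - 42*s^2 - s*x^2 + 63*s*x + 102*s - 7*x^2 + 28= -8*s^3 - 68*s^2 - 152*s + x^2*(-s - 5) + x*(9*s^2 + 52*s + 35) - 60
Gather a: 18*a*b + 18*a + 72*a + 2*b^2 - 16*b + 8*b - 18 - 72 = a*(18*b + 90) + 2*b^2 - 8*b - 90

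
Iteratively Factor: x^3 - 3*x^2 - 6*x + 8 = (x - 1)*(x^2 - 2*x - 8) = (x - 1)*(x + 2)*(x - 4)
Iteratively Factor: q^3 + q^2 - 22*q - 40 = (q + 2)*(q^2 - q - 20) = (q - 5)*(q + 2)*(q + 4)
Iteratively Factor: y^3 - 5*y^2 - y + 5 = (y - 1)*(y^2 - 4*y - 5) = (y - 1)*(y + 1)*(y - 5)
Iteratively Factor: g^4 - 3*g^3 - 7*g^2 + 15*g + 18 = (g - 3)*(g^3 - 7*g - 6) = (g - 3)^2*(g^2 + 3*g + 2) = (g - 3)^2*(g + 2)*(g + 1)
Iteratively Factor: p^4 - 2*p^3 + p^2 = (p)*(p^3 - 2*p^2 + p) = p^2*(p^2 - 2*p + 1) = p^2*(p - 1)*(p - 1)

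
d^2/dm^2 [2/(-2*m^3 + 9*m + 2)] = 12*(2*m*(-2*m^3 + 9*m + 2) + 3*(2*m^2 - 3)^2)/(-2*m^3 + 9*m + 2)^3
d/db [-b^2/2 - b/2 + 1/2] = -b - 1/2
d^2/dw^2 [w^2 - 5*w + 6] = 2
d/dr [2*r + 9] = 2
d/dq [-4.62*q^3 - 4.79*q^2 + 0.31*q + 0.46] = -13.86*q^2 - 9.58*q + 0.31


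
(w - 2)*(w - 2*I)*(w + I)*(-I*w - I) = -I*w^4 - w^3 + I*w^3 + w^2 + 2*w + 2*I*w + 4*I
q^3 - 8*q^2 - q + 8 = (q - 8)*(q - 1)*(q + 1)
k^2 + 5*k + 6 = (k + 2)*(k + 3)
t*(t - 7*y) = t^2 - 7*t*y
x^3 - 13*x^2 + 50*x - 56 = (x - 7)*(x - 4)*(x - 2)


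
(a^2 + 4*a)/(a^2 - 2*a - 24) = a/(a - 6)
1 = 1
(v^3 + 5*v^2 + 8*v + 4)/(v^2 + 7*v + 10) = (v^2 + 3*v + 2)/(v + 5)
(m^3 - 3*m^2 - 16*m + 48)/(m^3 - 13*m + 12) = (m - 4)/(m - 1)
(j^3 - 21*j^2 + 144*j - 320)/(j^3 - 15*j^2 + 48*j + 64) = (j - 5)/(j + 1)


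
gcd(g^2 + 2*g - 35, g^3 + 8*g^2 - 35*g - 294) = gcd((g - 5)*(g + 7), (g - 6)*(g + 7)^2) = g + 7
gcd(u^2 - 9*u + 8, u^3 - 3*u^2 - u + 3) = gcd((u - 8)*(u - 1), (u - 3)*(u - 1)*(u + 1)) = u - 1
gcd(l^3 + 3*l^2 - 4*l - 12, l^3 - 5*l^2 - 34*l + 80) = l - 2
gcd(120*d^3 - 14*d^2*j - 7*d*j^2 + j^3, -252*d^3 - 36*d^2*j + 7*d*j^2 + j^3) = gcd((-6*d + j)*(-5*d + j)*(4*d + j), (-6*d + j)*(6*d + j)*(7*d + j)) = 6*d - j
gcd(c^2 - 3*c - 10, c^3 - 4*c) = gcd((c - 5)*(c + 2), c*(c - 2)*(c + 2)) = c + 2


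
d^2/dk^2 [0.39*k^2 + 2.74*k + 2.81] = 0.780000000000000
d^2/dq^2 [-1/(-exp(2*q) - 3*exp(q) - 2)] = (2*(2*exp(q) + 3)^2*exp(q) - (4*exp(q) + 3)*(exp(2*q) + 3*exp(q) + 2))*exp(q)/(exp(2*q) + 3*exp(q) + 2)^3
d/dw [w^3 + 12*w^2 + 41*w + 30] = 3*w^2 + 24*w + 41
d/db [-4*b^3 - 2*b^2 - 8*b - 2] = -12*b^2 - 4*b - 8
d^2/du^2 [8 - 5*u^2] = -10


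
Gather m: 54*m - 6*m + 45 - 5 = 48*m + 40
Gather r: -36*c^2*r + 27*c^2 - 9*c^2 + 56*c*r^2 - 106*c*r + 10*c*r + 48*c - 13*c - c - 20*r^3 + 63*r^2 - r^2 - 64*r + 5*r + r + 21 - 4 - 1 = 18*c^2 + 34*c - 20*r^3 + r^2*(56*c + 62) + r*(-36*c^2 - 96*c - 58) + 16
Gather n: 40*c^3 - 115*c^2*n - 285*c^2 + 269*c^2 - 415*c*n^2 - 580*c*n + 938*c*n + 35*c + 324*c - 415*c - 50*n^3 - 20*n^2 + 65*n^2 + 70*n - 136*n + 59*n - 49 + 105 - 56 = 40*c^3 - 16*c^2 - 56*c - 50*n^3 + n^2*(45 - 415*c) + n*(-115*c^2 + 358*c - 7)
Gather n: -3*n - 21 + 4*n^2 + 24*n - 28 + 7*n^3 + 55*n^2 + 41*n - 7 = 7*n^3 + 59*n^2 + 62*n - 56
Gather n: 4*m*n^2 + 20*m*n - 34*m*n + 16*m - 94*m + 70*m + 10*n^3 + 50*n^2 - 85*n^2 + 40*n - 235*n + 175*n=-8*m + 10*n^3 + n^2*(4*m - 35) + n*(-14*m - 20)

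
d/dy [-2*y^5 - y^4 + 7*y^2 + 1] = -10*y^4 - 4*y^3 + 14*y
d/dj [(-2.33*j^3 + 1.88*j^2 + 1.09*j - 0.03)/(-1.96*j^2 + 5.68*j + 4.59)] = (4.5668*j^4 - 26.4688*j^3 - 19.2693*j^2 + 17.1408*j + 5.1735)/(3.8416*j^4 - 22.2656*j^3 + 14.2696*j^2 + 52.1424*j + 21.0681)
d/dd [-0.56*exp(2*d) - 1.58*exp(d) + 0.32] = (-1.12*exp(d) - 1.58)*exp(d)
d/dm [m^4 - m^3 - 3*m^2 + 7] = m*(4*m^2 - 3*m - 6)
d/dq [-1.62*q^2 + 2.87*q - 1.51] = 2.87 - 3.24*q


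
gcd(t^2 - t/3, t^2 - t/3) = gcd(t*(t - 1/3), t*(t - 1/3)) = t^2 - t/3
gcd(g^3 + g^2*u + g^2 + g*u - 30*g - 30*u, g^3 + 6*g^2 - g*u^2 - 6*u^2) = g^2 + g*u + 6*g + 6*u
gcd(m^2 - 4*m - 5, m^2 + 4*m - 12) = 1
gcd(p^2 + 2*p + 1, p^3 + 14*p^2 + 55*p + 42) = p + 1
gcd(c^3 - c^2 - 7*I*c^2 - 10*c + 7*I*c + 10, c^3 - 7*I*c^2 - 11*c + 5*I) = c - 5*I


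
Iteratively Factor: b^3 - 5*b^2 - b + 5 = (b + 1)*(b^2 - 6*b + 5) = (b - 5)*(b + 1)*(b - 1)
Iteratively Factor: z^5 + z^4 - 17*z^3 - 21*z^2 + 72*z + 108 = (z + 2)*(z^4 - z^3 - 15*z^2 + 9*z + 54) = (z + 2)^2*(z^3 - 3*z^2 - 9*z + 27) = (z - 3)*(z + 2)^2*(z^2 - 9) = (z - 3)^2*(z + 2)^2*(z + 3)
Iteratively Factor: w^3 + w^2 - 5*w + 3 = (w - 1)*(w^2 + 2*w - 3) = (w - 1)^2*(w + 3)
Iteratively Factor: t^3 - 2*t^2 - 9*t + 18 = (t + 3)*(t^2 - 5*t + 6) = (t - 2)*(t + 3)*(t - 3)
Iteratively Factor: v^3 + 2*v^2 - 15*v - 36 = (v - 4)*(v^2 + 6*v + 9) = (v - 4)*(v + 3)*(v + 3)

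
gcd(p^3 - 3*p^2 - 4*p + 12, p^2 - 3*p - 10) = p + 2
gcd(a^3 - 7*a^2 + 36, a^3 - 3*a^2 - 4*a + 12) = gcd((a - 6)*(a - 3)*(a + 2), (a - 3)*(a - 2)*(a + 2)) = a^2 - a - 6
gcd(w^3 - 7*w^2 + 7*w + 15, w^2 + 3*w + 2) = w + 1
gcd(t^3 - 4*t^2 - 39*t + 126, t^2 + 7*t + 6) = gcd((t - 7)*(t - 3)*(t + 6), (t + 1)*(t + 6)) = t + 6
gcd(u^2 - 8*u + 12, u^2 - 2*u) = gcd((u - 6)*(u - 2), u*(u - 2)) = u - 2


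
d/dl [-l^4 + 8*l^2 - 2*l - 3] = -4*l^3 + 16*l - 2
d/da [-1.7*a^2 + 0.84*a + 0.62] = 0.84 - 3.4*a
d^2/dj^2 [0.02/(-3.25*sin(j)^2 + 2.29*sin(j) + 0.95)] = (-0.845*sin(j)^4 + 0.44655*sin(j)^3 + 0.915618*sin(j)^2 - 0.84959*sin(j) + 0.333264)/(-3.25*sin(j)^2 + 2.29*sin(j) + 0.95)^3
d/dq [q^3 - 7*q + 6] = 3*q^2 - 7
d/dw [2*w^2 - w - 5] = 4*w - 1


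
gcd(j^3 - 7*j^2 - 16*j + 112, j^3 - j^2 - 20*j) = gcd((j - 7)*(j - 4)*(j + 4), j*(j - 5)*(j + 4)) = j + 4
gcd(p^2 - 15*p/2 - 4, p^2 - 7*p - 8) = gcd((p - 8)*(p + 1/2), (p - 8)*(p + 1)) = p - 8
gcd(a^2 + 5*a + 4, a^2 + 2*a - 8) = a + 4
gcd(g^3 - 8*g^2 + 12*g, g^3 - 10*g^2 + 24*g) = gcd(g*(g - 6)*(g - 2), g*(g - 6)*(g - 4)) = g^2 - 6*g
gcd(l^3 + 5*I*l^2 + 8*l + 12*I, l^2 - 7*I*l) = 1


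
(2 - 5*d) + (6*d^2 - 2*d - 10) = 6*d^2 - 7*d - 8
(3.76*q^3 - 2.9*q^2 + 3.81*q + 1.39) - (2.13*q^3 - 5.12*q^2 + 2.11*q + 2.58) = 1.63*q^3 + 2.22*q^2 + 1.7*q - 1.19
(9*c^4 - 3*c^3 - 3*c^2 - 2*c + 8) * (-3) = -27*c^4 + 9*c^3 + 9*c^2 + 6*c - 24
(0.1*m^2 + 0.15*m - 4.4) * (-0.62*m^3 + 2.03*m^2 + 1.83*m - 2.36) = -0.062*m^5 + 0.11*m^4 + 3.2155*m^3 - 8.8935*m^2 - 8.406*m + 10.384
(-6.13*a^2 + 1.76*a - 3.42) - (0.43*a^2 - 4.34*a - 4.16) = -6.56*a^2 + 6.1*a + 0.74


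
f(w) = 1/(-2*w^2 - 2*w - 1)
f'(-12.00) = 0.00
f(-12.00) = 0.00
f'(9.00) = 0.00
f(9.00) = -0.00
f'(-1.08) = -1.69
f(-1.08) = -0.85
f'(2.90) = 0.02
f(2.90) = -0.04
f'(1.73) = 0.08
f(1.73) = -0.10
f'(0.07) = 1.72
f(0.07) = -0.87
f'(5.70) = 0.00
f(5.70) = -0.01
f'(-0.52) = -0.32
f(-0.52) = -2.00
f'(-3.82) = -0.03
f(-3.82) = -0.04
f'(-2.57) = -0.10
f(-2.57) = -0.11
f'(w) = (4*w + 2)/(-2*w^2 - 2*w - 1)^2 = 2*(2*w + 1)/(2*w^2 + 2*w + 1)^2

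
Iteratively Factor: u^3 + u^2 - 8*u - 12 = (u - 3)*(u^2 + 4*u + 4) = (u - 3)*(u + 2)*(u + 2)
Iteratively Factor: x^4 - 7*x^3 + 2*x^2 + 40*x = (x)*(x^3 - 7*x^2 + 2*x + 40) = x*(x - 5)*(x^2 - 2*x - 8) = x*(x - 5)*(x - 4)*(x + 2)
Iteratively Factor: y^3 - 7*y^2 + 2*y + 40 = (y + 2)*(y^2 - 9*y + 20) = (y - 4)*(y + 2)*(y - 5)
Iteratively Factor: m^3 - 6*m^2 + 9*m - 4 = (m - 4)*(m^2 - 2*m + 1) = (m - 4)*(m - 1)*(m - 1)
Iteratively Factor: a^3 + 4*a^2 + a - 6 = (a - 1)*(a^2 + 5*a + 6) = (a - 1)*(a + 2)*(a + 3)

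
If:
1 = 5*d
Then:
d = 1/5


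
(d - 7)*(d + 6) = d^2 - d - 42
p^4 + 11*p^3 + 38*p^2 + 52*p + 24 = (p + 1)*(p + 2)^2*(p + 6)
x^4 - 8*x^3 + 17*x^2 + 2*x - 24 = (x - 4)*(x - 3)*(x - 2)*(x + 1)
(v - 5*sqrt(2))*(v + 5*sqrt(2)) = v^2 - 50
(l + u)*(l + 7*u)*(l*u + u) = l^3*u + 8*l^2*u^2 + l^2*u + 7*l*u^3 + 8*l*u^2 + 7*u^3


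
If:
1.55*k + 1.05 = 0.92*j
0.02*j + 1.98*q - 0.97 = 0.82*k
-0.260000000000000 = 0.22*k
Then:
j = -0.85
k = -1.18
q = 0.01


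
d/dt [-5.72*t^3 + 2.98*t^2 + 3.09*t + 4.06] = -17.16*t^2 + 5.96*t + 3.09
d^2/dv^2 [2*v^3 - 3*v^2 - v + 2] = 12*v - 6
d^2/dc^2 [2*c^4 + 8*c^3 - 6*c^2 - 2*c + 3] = 24*c^2 + 48*c - 12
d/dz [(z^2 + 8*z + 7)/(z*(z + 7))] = -1/z^2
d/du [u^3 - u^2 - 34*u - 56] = 3*u^2 - 2*u - 34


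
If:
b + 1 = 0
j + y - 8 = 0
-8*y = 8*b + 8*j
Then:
No Solution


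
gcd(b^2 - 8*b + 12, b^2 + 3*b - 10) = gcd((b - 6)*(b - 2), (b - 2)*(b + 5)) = b - 2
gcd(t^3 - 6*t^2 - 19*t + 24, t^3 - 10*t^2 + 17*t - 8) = t^2 - 9*t + 8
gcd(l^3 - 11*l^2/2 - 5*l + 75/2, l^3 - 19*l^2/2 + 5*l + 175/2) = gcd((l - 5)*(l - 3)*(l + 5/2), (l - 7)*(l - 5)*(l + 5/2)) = l^2 - 5*l/2 - 25/2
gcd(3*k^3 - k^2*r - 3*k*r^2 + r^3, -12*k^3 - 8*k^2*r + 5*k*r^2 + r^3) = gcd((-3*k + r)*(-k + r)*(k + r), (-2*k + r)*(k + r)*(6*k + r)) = k + r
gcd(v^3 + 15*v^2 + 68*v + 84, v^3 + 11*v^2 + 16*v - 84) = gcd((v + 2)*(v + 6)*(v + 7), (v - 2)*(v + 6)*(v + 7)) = v^2 + 13*v + 42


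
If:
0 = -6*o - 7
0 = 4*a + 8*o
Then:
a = 7/3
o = -7/6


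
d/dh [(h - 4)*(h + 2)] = 2*h - 2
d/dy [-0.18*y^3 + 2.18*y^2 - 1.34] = y*(4.36 - 0.54*y)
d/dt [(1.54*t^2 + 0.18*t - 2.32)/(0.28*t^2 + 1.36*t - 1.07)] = (2.044*t^2 - 1.9964*t + 2.9626)/(0.0784*t^4 + 0.7616*t^3 + 1.2504*t^2 - 2.9104*t + 1.1449)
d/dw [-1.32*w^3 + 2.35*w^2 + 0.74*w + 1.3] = -3.96*w^2 + 4.7*w + 0.74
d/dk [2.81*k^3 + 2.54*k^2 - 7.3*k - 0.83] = 8.43*k^2 + 5.08*k - 7.3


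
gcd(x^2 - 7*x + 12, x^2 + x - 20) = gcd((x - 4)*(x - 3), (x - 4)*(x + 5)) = x - 4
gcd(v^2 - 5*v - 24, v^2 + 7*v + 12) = v + 3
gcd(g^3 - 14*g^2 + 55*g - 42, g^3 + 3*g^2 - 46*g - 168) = g - 7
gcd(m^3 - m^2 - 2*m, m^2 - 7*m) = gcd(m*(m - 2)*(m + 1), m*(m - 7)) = m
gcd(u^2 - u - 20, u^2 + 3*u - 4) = u + 4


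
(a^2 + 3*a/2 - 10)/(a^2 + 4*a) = (a - 5/2)/a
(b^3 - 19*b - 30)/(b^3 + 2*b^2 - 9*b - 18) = (b - 5)/(b - 3)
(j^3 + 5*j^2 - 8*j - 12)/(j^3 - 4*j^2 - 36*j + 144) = (j^2 - j - 2)/(j^2 - 10*j + 24)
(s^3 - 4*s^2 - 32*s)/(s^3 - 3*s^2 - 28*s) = (s - 8)/(s - 7)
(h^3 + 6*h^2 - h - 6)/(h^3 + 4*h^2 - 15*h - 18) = (h - 1)/(h - 3)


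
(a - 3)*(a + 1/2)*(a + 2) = a^3 - a^2/2 - 13*a/2 - 3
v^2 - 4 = (v - 2)*(v + 2)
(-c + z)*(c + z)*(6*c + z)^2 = -36*c^4 - 12*c^3*z + 35*c^2*z^2 + 12*c*z^3 + z^4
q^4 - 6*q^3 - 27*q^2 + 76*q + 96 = (q - 8)*(q - 3)*(q + 1)*(q + 4)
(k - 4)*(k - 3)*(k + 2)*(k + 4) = k^4 - k^3 - 22*k^2 + 16*k + 96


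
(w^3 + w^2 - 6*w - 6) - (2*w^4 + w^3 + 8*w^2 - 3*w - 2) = -2*w^4 - 7*w^2 - 3*w - 4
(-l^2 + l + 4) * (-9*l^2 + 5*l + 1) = 9*l^4 - 14*l^3 - 32*l^2 + 21*l + 4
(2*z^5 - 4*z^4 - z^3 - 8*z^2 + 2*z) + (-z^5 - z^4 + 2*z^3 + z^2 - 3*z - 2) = z^5 - 5*z^4 + z^3 - 7*z^2 - z - 2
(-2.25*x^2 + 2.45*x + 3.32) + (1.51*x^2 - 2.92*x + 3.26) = -0.74*x^2 - 0.47*x + 6.58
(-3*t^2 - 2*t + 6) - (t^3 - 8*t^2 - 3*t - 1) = -t^3 + 5*t^2 + t + 7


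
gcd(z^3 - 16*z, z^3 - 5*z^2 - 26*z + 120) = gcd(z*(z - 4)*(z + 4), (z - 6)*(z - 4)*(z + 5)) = z - 4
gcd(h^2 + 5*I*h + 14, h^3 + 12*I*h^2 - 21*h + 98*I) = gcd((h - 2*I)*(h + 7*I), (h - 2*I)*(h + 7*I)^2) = h^2 + 5*I*h + 14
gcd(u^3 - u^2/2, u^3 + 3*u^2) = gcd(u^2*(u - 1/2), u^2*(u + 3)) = u^2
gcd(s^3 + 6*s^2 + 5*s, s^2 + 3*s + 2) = s + 1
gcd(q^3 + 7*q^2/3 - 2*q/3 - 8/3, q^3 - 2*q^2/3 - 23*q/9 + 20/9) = q - 1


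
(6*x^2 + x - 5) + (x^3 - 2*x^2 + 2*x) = x^3 + 4*x^2 + 3*x - 5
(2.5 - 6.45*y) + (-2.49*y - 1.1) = 1.4 - 8.94*y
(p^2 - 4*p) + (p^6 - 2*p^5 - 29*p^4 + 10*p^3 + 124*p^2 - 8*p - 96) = p^6 - 2*p^5 - 29*p^4 + 10*p^3 + 125*p^2 - 12*p - 96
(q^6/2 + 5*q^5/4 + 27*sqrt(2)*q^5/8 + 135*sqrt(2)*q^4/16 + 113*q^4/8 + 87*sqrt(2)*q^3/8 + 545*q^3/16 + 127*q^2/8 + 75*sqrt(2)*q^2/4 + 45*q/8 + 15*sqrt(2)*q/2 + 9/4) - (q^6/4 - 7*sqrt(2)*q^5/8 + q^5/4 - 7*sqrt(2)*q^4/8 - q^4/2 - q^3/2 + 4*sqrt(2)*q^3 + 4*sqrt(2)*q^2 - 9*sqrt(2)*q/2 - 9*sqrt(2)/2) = q^6/4 + q^5 + 17*sqrt(2)*q^5/4 + 149*sqrt(2)*q^4/16 + 117*q^4/8 + 55*sqrt(2)*q^3/8 + 553*q^3/16 + 127*q^2/8 + 59*sqrt(2)*q^2/4 + 45*q/8 + 12*sqrt(2)*q + 9/4 + 9*sqrt(2)/2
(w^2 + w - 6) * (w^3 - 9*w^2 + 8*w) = w^5 - 8*w^4 - 7*w^3 + 62*w^2 - 48*w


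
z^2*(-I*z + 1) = -I*z^3 + z^2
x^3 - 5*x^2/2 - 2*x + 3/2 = (x - 3)*(x - 1/2)*(x + 1)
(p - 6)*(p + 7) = p^2 + p - 42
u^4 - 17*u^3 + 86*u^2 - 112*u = u*(u - 8)*(u - 7)*(u - 2)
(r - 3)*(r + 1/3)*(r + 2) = r^3 - 2*r^2/3 - 19*r/3 - 2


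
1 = 1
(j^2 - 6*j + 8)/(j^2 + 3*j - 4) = (j^2 - 6*j + 8)/(j^2 + 3*j - 4)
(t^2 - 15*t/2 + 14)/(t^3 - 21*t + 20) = (t - 7/2)/(t^2 + 4*t - 5)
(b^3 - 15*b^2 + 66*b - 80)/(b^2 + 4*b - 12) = (b^2 - 13*b + 40)/(b + 6)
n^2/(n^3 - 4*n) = n/(n^2 - 4)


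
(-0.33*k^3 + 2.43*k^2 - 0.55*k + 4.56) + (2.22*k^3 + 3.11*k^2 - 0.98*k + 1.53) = 1.89*k^3 + 5.54*k^2 - 1.53*k + 6.09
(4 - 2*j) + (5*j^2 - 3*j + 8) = 5*j^2 - 5*j + 12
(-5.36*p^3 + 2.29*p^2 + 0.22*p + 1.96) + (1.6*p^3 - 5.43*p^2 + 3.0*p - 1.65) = -3.76*p^3 - 3.14*p^2 + 3.22*p + 0.31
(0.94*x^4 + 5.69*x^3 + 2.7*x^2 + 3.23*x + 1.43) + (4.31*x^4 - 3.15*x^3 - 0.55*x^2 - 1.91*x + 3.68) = 5.25*x^4 + 2.54*x^3 + 2.15*x^2 + 1.32*x + 5.11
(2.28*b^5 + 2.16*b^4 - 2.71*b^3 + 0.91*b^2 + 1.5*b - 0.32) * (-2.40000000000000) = -5.472*b^5 - 5.184*b^4 + 6.504*b^3 - 2.184*b^2 - 3.6*b + 0.768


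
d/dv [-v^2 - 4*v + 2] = -2*v - 4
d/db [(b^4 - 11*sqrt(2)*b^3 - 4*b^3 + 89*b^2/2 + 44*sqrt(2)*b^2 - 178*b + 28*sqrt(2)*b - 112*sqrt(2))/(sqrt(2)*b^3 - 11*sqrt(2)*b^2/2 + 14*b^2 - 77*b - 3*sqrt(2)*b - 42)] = (2*sqrt(2)*b^6 - 22*sqrt(2)*b^5 + 56*b^5 - 371*sqrt(2)*b^4 - 508*b^4 + 936*b^3 + 4148*sqrt(2)*b^3 - 7013*sqrt(2)*b^2 + 571*b^2 - 12404*b - 1120*sqrt(2)*b - 19600*sqrt(2) + 13608)/(4*b^6 - 44*b^5 + 56*sqrt(2)*b^5 - 616*sqrt(2)*b^4 + 489*b^4 - 4180*b^3 + 1358*sqrt(2)*b^3 + 1848*sqrt(2)*b^2 + 9542*b^2 + 504*sqrt(2)*b + 12936*b + 3528)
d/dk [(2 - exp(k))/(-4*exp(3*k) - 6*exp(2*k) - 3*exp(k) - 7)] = (-8*exp(3*k) + 18*exp(2*k) + 24*exp(k) + 13)*exp(k)/(16*exp(6*k) + 48*exp(5*k) + 60*exp(4*k) + 92*exp(3*k) + 93*exp(2*k) + 42*exp(k) + 49)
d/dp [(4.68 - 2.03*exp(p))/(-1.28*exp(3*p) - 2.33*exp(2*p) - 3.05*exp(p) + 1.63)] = (-5.1968*exp(3*p) + 13.2413*exp(2*p) + 21.8088*exp(p) + 10.9651)*exp(p)/(1.6384*exp(6*p) + 5.9648*exp(5*p) + 13.2369*exp(4*p) + 10.0402*exp(3*p) + 1.7067*exp(2*p) - 9.943*exp(p) + 2.6569)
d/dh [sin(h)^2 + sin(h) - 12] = sin(2*h) + cos(h)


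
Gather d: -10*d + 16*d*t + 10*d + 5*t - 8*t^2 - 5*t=16*d*t - 8*t^2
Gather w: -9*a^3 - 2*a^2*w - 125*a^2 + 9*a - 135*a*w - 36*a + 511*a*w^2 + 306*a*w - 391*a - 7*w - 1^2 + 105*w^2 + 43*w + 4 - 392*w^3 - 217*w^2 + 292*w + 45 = -9*a^3 - 125*a^2 - 418*a - 392*w^3 + w^2*(511*a - 112) + w*(-2*a^2 + 171*a + 328) + 48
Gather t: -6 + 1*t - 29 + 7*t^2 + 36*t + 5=7*t^2 + 37*t - 30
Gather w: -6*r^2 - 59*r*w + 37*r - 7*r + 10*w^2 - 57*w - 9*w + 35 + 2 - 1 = -6*r^2 + 30*r + 10*w^2 + w*(-59*r - 66) + 36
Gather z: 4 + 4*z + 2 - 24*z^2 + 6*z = -24*z^2 + 10*z + 6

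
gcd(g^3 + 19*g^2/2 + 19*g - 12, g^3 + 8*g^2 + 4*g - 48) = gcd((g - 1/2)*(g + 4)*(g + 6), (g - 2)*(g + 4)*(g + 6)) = g^2 + 10*g + 24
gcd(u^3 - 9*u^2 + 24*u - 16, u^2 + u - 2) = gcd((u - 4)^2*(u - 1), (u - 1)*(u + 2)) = u - 1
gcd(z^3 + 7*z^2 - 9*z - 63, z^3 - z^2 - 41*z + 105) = z^2 + 4*z - 21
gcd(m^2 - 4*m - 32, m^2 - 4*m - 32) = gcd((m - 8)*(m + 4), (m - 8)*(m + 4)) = m^2 - 4*m - 32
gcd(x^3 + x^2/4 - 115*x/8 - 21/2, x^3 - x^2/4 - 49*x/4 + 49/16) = x + 7/2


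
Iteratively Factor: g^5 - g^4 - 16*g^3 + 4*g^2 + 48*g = (g)*(g^4 - g^3 - 16*g^2 + 4*g + 48) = g*(g + 3)*(g^3 - 4*g^2 - 4*g + 16) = g*(g - 4)*(g + 3)*(g^2 - 4) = g*(g - 4)*(g - 2)*(g + 3)*(g + 2)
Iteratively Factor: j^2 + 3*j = (j + 3)*(j)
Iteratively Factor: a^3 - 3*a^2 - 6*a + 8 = (a + 2)*(a^2 - 5*a + 4) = (a - 1)*(a + 2)*(a - 4)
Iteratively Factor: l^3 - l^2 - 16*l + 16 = (l - 1)*(l^2 - 16) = (l - 4)*(l - 1)*(l + 4)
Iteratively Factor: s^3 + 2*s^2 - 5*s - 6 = (s - 2)*(s^2 + 4*s + 3) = (s - 2)*(s + 1)*(s + 3)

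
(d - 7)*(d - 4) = d^2 - 11*d + 28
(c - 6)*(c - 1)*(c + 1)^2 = c^4 - 5*c^3 - 7*c^2 + 5*c + 6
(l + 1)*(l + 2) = l^2 + 3*l + 2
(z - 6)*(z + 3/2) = z^2 - 9*z/2 - 9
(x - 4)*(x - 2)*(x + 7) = x^3 + x^2 - 34*x + 56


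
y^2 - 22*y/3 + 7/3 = (y - 7)*(y - 1/3)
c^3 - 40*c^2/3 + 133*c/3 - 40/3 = (c - 8)*(c - 5)*(c - 1/3)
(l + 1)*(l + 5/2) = l^2 + 7*l/2 + 5/2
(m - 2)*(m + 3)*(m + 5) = m^3 + 6*m^2 - m - 30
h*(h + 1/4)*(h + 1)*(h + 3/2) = h^4 + 11*h^3/4 + 17*h^2/8 + 3*h/8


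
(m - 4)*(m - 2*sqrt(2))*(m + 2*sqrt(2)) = m^3 - 4*m^2 - 8*m + 32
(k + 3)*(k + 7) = k^2 + 10*k + 21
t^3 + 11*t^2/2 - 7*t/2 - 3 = (t - 1)*(t + 1/2)*(t + 6)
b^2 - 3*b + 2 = (b - 2)*(b - 1)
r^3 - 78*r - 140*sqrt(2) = (r - 7*sqrt(2))*(r + 2*sqrt(2))*(r + 5*sqrt(2))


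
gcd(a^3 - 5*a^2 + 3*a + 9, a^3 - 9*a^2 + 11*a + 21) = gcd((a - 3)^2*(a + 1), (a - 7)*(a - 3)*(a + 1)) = a^2 - 2*a - 3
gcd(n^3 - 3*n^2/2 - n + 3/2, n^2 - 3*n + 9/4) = n - 3/2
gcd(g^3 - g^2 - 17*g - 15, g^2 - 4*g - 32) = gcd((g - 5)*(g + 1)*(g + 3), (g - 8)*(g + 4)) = 1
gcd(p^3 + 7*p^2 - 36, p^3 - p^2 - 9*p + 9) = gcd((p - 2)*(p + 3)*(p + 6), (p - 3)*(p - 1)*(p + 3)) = p + 3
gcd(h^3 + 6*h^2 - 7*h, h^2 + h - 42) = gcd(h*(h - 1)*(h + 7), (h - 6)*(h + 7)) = h + 7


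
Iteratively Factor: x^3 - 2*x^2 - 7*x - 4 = (x - 4)*(x^2 + 2*x + 1) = (x - 4)*(x + 1)*(x + 1)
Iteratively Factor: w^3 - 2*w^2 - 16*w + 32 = (w - 4)*(w^2 + 2*w - 8) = (w - 4)*(w + 4)*(w - 2)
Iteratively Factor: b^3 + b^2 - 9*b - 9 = (b + 1)*(b^2 - 9) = (b + 1)*(b + 3)*(b - 3)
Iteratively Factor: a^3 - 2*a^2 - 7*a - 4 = (a - 4)*(a^2 + 2*a + 1) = (a - 4)*(a + 1)*(a + 1)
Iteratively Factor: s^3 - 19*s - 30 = (s - 5)*(s^2 + 5*s + 6) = (s - 5)*(s + 2)*(s + 3)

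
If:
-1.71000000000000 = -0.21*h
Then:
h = 8.14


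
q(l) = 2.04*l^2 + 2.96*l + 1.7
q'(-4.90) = -17.03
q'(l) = 4.08*l + 2.96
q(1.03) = 6.91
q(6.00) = 92.90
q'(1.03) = 7.16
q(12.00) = 330.98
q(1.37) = 9.58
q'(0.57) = 5.29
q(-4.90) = 36.18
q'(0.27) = 4.06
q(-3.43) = 15.55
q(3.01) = 29.09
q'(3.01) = 15.24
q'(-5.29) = -18.62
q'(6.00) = 27.44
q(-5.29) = 43.13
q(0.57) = 4.05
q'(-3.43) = -11.03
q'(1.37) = 8.55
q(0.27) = 2.65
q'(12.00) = 51.92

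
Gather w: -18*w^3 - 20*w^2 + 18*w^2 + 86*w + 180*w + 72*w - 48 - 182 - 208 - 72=-18*w^3 - 2*w^2 + 338*w - 510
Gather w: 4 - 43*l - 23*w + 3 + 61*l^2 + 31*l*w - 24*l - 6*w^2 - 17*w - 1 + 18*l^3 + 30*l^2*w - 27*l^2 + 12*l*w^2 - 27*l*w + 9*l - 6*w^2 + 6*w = 18*l^3 + 34*l^2 - 58*l + w^2*(12*l - 12) + w*(30*l^2 + 4*l - 34) + 6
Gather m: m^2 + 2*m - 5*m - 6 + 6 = m^2 - 3*m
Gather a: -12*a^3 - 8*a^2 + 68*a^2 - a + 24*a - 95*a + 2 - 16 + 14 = -12*a^3 + 60*a^2 - 72*a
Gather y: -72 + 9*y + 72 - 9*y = 0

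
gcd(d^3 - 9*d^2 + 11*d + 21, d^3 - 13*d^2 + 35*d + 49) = d^2 - 6*d - 7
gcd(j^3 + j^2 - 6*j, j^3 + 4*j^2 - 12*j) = j^2 - 2*j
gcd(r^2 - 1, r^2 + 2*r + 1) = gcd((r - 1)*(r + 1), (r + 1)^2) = r + 1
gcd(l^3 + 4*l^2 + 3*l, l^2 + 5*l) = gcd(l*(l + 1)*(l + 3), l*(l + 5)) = l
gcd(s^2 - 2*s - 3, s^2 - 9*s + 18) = s - 3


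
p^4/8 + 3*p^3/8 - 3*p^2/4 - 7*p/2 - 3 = (p/4 + 1/2)*(p/2 + 1)*(p - 3)*(p + 2)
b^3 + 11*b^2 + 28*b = b*(b + 4)*(b + 7)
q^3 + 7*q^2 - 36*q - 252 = (q - 6)*(q + 6)*(q + 7)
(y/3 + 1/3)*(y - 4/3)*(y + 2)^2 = y^4/3 + 11*y^3/9 + 4*y^2/9 - 20*y/9 - 16/9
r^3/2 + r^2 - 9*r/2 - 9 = (r/2 + 1)*(r - 3)*(r + 3)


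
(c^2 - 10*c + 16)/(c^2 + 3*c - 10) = (c - 8)/(c + 5)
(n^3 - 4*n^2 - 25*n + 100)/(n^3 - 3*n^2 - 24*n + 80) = (n - 5)/(n - 4)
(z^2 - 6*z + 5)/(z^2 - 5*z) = (z - 1)/z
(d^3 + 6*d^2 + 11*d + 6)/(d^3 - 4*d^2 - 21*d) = (d^2 + 3*d + 2)/(d*(d - 7))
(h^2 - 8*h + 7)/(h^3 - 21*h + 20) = (h - 7)/(h^2 + h - 20)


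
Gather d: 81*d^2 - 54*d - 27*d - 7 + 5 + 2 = 81*d^2 - 81*d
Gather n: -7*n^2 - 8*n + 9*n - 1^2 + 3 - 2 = -7*n^2 + n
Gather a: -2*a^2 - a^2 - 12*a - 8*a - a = -3*a^2 - 21*a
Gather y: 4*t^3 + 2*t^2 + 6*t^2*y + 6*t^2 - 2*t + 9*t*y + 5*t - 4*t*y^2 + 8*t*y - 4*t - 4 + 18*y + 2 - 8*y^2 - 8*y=4*t^3 + 8*t^2 - t + y^2*(-4*t - 8) + y*(6*t^2 + 17*t + 10) - 2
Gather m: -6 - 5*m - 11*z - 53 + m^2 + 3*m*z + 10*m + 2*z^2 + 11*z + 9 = m^2 + m*(3*z + 5) + 2*z^2 - 50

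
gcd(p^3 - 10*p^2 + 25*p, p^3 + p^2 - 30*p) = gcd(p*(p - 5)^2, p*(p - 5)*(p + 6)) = p^2 - 5*p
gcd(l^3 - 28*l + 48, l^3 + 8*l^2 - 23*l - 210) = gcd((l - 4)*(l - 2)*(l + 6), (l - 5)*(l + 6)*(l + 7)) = l + 6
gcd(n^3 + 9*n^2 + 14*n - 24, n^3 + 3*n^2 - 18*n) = n + 6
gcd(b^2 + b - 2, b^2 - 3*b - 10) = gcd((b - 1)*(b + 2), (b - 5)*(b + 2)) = b + 2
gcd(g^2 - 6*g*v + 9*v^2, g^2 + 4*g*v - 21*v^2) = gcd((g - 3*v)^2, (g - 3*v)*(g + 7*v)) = -g + 3*v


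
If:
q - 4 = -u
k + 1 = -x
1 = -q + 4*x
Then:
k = -x - 1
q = 4*x - 1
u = 5 - 4*x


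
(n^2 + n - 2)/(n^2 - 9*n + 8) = (n + 2)/(n - 8)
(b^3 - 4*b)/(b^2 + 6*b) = (b^2 - 4)/(b + 6)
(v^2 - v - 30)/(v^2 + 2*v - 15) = (v - 6)/(v - 3)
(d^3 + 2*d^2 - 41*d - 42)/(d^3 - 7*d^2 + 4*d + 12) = (d + 7)/(d - 2)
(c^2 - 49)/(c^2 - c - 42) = (c + 7)/(c + 6)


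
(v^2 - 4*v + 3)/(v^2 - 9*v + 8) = (v - 3)/(v - 8)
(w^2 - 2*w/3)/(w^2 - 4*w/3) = (3*w - 2)/(3*w - 4)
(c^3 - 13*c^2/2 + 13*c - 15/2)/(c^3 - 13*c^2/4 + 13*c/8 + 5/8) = 4*(c - 3)/(4*c + 1)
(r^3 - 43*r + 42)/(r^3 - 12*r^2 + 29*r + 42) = (r^2 + 6*r - 7)/(r^2 - 6*r - 7)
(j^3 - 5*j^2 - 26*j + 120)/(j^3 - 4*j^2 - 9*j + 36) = (j^2 - j - 30)/(j^2 - 9)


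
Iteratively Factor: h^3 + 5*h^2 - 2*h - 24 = (h - 2)*(h^2 + 7*h + 12) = (h - 2)*(h + 3)*(h + 4)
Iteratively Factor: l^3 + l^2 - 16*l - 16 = (l + 1)*(l^2 - 16) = (l + 1)*(l + 4)*(l - 4)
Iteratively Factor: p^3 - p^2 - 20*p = (p)*(p^2 - p - 20) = p*(p + 4)*(p - 5)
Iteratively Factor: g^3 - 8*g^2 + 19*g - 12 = (g - 4)*(g^2 - 4*g + 3) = (g - 4)*(g - 3)*(g - 1)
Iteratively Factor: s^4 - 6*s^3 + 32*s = (s - 4)*(s^3 - 2*s^2 - 8*s) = s*(s - 4)*(s^2 - 2*s - 8) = s*(s - 4)*(s + 2)*(s - 4)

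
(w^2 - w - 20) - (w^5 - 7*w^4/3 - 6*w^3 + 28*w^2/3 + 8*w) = -w^5 + 7*w^4/3 + 6*w^3 - 25*w^2/3 - 9*w - 20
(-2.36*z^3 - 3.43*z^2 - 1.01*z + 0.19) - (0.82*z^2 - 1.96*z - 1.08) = -2.36*z^3 - 4.25*z^2 + 0.95*z + 1.27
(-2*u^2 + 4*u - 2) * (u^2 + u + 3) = -2*u^4 + 2*u^3 - 4*u^2 + 10*u - 6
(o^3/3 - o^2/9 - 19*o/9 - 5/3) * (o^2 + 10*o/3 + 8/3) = o^5/3 + o^4 - 43*o^3/27 - 9*o^2 - 302*o/27 - 40/9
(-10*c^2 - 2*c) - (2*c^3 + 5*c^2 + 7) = -2*c^3 - 15*c^2 - 2*c - 7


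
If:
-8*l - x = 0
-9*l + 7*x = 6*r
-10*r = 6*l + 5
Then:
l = 15/307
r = -325/614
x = -120/307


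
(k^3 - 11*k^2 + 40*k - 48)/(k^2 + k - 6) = (k^3 - 11*k^2 + 40*k - 48)/(k^2 + k - 6)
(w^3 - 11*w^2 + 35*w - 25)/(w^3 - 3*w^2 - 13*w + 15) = (w - 5)/(w + 3)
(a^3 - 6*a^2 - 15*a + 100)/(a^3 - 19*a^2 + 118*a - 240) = (a^2 - a - 20)/(a^2 - 14*a + 48)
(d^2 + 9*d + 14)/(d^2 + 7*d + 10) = (d + 7)/(d + 5)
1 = 1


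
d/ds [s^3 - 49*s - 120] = 3*s^2 - 49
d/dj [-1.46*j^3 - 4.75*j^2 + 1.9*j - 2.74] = -4.38*j^2 - 9.5*j + 1.9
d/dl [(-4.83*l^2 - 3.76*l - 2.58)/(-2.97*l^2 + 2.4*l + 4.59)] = (-22.7592*l^2 - 59.6646*l - 11.0664)/(8.8209*l^4 - 14.256*l^3 - 21.5046*l^2 + 22.032*l + 21.0681)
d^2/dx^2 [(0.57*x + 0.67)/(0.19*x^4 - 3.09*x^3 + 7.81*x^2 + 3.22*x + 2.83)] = (0.246924*x^7 - 4.870612*x^6 + 25.92873*x^5 + 10.035684*x^4 - 182.316518*x^3 + 260.696766*x^2 + 60.659592*x - 26.11179)/(0.006859*x^12 - 0.334647*x^11 + 6.28824*x^10 - 56.666409*x^9 + 247.443477*x^8 - 454.499211*x^7 + 122.301892*x^6 + 93.71898*x^5 + 596.40597*x^4 + 386.160181*x^3 + 275.676243*x^2 + 77.365974*x + 22.665187)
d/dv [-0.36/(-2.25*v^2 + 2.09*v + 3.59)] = (0.7524 - 1.62*v)/(-2.25*v^2 + 2.09*v + 3.59)^2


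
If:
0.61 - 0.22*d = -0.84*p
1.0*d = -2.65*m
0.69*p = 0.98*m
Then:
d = 0.91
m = -0.34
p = -0.49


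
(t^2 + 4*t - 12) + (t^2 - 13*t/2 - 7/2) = 2*t^2 - 5*t/2 - 31/2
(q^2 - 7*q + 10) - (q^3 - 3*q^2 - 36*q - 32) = -q^3 + 4*q^2 + 29*q + 42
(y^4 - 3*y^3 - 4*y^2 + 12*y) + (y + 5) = y^4 - 3*y^3 - 4*y^2 + 13*y + 5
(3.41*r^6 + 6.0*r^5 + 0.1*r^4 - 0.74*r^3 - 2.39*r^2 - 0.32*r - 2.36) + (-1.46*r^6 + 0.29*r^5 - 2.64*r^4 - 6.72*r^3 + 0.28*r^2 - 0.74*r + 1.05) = 1.95*r^6 + 6.29*r^5 - 2.54*r^4 - 7.46*r^3 - 2.11*r^2 - 1.06*r - 1.31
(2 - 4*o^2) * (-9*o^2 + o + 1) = 36*o^4 - 4*o^3 - 22*o^2 + 2*o + 2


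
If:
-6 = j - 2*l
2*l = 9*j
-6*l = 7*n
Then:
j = 3/4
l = 27/8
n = -81/28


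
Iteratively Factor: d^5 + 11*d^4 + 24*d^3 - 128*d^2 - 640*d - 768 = (d + 3)*(d^4 + 8*d^3 - 128*d - 256) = (d + 3)*(d + 4)*(d^3 + 4*d^2 - 16*d - 64) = (d + 3)*(d + 4)^2*(d^2 - 16) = (d - 4)*(d + 3)*(d + 4)^2*(d + 4)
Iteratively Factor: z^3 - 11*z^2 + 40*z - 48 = (z - 4)*(z^2 - 7*z + 12) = (z - 4)^2*(z - 3)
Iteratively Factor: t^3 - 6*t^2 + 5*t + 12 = (t + 1)*(t^2 - 7*t + 12) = (t - 3)*(t + 1)*(t - 4)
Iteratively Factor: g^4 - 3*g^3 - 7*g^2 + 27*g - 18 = (g - 3)*(g^3 - 7*g + 6) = (g - 3)*(g + 3)*(g^2 - 3*g + 2) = (g - 3)*(g - 2)*(g + 3)*(g - 1)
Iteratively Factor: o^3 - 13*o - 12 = (o + 3)*(o^2 - 3*o - 4) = (o - 4)*(o + 3)*(o + 1)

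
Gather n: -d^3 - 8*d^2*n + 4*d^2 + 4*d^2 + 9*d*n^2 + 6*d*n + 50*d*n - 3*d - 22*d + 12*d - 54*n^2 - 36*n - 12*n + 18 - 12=-d^3 + 8*d^2 - 13*d + n^2*(9*d - 54) + n*(-8*d^2 + 56*d - 48) + 6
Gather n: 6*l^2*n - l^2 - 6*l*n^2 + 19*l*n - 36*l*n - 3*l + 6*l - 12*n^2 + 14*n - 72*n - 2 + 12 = -l^2 + 3*l + n^2*(-6*l - 12) + n*(6*l^2 - 17*l - 58) + 10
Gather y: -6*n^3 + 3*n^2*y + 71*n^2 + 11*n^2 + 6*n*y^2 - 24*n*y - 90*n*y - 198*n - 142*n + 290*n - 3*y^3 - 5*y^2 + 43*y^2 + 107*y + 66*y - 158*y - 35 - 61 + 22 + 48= -6*n^3 + 82*n^2 - 50*n - 3*y^3 + y^2*(6*n + 38) + y*(3*n^2 - 114*n + 15) - 26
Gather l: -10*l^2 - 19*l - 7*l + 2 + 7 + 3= -10*l^2 - 26*l + 12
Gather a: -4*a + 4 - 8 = -4*a - 4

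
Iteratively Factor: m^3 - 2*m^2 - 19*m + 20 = (m - 5)*(m^2 + 3*m - 4) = (m - 5)*(m + 4)*(m - 1)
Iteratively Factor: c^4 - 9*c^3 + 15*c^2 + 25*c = (c - 5)*(c^3 - 4*c^2 - 5*c) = (c - 5)*(c + 1)*(c^2 - 5*c) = (c - 5)^2*(c + 1)*(c)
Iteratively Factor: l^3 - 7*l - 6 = (l + 1)*(l^2 - l - 6) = (l - 3)*(l + 1)*(l + 2)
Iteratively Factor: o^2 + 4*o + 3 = (o + 3)*(o + 1)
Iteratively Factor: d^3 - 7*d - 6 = (d + 2)*(d^2 - 2*d - 3) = (d - 3)*(d + 2)*(d + 1)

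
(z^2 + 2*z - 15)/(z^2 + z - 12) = (z + 5)/(z + 4)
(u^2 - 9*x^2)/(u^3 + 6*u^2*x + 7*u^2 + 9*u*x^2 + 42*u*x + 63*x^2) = (u - 3*x)/(u^2 + 3*u*x + 7*u + 21*x)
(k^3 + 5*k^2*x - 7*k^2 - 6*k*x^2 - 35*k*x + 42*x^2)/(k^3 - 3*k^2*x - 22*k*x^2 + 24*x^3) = (-k^2 - 6*k*x + 7*k + 42*x)/(-k^2 + 2*k*x + 24*x^2)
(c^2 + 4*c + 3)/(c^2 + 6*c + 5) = (c + 3)/(c + 5)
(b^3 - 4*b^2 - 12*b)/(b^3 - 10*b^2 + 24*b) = (b + 2)/(b - 4)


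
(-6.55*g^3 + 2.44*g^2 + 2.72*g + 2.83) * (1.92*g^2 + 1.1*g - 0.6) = -12.576*g^5 - 2.5202*g^4 + 11.8364*g^3 + 6.9616*g^2 + 1.481*g - 1.698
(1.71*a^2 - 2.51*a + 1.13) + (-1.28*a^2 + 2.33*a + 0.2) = 0.43*a^2 - 0.18*a + 1.33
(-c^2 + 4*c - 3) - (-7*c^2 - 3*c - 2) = 6*c^2 + 7*c - 1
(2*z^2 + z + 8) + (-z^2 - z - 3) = z^2 + 5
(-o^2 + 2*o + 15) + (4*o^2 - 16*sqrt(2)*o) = 3*o^2 - 16*sqrt(2)*o + 2*o + 15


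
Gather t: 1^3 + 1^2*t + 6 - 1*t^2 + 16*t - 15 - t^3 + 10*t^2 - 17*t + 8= -t^3 + 9*t^2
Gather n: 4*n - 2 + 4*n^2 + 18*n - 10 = 4*n^2 + 22*n - 12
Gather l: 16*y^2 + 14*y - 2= 16*y^2 + 14*y - 2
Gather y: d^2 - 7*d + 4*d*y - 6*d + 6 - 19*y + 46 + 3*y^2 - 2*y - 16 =d^2 - 13*d + 3*y^2 + y*(4*d - 21) + 36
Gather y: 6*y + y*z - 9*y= y*(z - 3)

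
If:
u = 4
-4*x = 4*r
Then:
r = -x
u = 4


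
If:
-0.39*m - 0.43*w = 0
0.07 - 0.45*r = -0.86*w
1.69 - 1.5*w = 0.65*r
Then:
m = -0.64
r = 1.26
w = 0.58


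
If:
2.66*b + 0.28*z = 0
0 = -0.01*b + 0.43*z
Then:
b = 0.00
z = 0.00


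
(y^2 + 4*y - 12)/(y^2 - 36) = (y - 2)/(y - 6)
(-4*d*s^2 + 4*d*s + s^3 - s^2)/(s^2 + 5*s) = (-4*d*s + 4*d + s^2 - s)/(s + 5)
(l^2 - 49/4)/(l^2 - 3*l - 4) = (49/4 - l^2)/(-l^2 + 3*l + 4)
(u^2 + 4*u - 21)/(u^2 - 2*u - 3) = (u + 7)/(u + 1)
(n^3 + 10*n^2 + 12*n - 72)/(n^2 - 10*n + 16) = (n^2 + 12*n + 36)/(n - 8)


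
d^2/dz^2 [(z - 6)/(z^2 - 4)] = 2*(4*z^2*(z - 6) + 3*(2 - z)*(z^2 - 4))/(z^2 - 4)^3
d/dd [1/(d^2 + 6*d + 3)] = 2*(-d - 3)/(d^2 + 6*d + 3)^2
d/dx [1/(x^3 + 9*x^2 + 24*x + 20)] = 3*(-x^2 - 6*x - 8)/(x^3 + 9*x^2 + 24*x + 20)^2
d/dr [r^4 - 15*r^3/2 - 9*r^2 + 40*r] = 4*r^3 - 45*r^2/2 - 18*r + 40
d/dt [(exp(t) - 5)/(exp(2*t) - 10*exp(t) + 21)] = (-2*(exp(t) - 5)^2 + exp(2*t) - 10*exp(t) + 21)*exp(t)/(exp(2*t) - 10*exp(t) + 21)^2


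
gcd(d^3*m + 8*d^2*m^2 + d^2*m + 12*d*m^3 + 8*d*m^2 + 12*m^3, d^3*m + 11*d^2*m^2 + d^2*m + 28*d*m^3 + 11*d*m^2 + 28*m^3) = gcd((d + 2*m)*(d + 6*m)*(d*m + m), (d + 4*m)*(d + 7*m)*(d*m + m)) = d*m + m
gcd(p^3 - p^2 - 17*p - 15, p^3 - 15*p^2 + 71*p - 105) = p - 5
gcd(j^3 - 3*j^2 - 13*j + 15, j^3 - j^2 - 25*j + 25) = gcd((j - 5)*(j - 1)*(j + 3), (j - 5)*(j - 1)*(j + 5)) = j^2 - 6*j + 5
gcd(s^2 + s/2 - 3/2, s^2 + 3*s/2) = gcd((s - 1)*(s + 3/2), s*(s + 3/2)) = s + 3/2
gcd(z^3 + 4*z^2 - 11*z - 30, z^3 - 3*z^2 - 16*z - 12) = z + 2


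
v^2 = v^2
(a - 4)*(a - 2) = a^2 - 6*a + 8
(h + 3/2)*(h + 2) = h^2 + 7*h/2 + 3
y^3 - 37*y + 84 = (y - 4)*(y - 3)*(y + 7)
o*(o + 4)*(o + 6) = o^3 + 10*o^2 + 24*o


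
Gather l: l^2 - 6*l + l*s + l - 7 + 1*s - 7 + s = l^2 + l*(s - 5) + 2*s - 14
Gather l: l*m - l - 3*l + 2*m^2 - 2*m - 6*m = l*(m - 4) + 2*m^2 - 8*m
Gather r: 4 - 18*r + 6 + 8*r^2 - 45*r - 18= 8*r^2 - 63*r - 8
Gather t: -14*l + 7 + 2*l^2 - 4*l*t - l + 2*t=2*l^2 - 15*l + t*(2 - 4*l) + 7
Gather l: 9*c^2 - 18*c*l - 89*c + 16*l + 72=9*c^2 - 89*c + l*(16 - 18*c) + 72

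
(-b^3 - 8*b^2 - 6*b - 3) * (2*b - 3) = -2*b^4 - 13*b^3 + 12*b^2 + 12*b + 9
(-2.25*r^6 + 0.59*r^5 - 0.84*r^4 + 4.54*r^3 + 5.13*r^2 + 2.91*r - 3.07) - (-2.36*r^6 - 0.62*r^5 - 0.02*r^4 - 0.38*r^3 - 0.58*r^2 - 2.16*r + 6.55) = 0.11*r^6 + 1.21*r^5 - 0.82*r^4 + 4.92*r^3 + 5.71*r^2 + 5.07*r - 9.62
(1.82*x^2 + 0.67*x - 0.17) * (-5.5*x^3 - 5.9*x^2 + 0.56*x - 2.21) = -10.01*x^5 - 14.423*x^4 - 1.9988*x^3 - 2.644*x^2 - 1.5759*x + 0.3757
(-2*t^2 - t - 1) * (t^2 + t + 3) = -2*t^4 - 3*t^3 - 8*t^2 - 4*t - 3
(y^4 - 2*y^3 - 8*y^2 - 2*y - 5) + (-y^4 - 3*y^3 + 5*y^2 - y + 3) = -5*y^3 - 3*y^2 - 3*y - 2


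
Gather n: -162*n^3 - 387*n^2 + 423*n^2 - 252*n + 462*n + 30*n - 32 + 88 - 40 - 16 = -162*n^3 + 36*n^2 + 240*n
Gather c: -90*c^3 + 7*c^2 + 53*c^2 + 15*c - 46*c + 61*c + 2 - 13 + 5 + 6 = -90*c^3 + 60*c^2 + 30*c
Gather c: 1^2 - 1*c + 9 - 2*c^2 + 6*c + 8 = -2*c^2 + 5*c + 18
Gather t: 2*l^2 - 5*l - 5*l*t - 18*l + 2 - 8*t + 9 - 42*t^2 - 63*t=2*l^2 - 23*l - 42*t^2 + t*(-5*l - 71) + 11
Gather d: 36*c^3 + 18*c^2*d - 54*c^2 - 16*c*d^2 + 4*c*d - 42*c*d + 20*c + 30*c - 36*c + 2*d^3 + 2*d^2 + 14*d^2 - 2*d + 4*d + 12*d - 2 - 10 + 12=36*c^3 - 54*c^2 + 14*c + 2*d^3 + d^2*(16 - 16*c) + d*(18*c^2 - 38*c + 14)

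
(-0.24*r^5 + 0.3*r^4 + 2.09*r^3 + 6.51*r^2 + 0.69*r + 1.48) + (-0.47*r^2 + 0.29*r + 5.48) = -0.24*r^5 + 0.3*r^4 + 2.09*r^3 + 6.04*r^2 + 0.98*r + 6.96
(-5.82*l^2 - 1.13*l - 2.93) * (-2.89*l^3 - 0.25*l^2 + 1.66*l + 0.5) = 16.8198*l^5 + 4.7207*l^4 - 0.910999999999998*l^3 - 4.0533*l^2 - 5.4288*l - 1.465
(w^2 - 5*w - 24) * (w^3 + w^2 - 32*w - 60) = w^5 - 4*w^4 - 61*w^3 + 76*w^2 + 1068*w + 1440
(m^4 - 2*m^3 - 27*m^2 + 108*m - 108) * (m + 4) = m^5 + 2*m^4 - 35*m^3 + 324*m - 432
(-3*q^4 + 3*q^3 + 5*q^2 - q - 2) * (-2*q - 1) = 6*q^5 - 3*q^4 - 13*q^3 - 3*q^2 + 5*q + 2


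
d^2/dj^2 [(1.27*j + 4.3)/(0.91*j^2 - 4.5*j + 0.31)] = ((3.604 - 6.9342*j)*(0.91*j^2 - 4.5*j + 0.31) + (1.27*j + 4.3)*(1.82*j - 4.5)*(3.64*j - 9.0))/(0.91*j^2 - 4.5*j + 0.31)^3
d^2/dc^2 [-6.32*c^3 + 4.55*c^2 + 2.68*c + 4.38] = 9.1 - 37.92*c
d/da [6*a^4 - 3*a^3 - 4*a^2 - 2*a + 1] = 24*a^3 - 9*a^2 - 8*a - 2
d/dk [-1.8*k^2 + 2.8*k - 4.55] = 2.8 - 3.6*k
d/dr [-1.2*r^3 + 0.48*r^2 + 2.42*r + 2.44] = -3.6*r^2 + 0.96*r + 2.42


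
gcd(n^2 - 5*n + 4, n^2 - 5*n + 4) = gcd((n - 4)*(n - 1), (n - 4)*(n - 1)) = n^2 - 5*n + 4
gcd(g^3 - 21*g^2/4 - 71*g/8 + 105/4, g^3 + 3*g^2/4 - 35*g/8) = g^2 + 3*g/4 - 35/8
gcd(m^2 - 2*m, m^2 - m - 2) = m - 2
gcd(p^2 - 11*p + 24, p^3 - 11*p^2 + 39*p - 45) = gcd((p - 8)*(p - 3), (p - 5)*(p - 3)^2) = p - 3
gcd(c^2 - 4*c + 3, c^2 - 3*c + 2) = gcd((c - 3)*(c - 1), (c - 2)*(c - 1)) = c - 1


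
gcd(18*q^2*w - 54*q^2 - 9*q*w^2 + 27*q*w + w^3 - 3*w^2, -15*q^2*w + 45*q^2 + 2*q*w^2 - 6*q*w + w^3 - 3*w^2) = 3*q*w - 9*q - w^2 + 3*w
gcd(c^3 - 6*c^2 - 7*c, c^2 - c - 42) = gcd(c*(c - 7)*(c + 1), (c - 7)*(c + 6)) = c - 7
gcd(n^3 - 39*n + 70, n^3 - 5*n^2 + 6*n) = n - 2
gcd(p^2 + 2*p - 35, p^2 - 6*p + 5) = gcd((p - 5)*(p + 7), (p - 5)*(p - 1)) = p - 5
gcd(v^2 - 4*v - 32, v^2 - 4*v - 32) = v^2 - 4*v - 32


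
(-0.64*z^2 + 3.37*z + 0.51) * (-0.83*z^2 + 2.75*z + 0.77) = 0.5312*z^4 - 4.5571*z^3 + 8.3514*z^2 + 3.9974*z + 0.3927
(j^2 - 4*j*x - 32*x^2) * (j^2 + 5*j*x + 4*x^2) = j^4 + j^3*x - 48*j^2*x^2 - 176*j*x^3 - 128*x^4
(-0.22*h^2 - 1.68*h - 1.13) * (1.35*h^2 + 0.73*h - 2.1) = -0.297*h^4 - 2.4286*h^3 - 2.2899*h^2 + 2.7031*h + 2.373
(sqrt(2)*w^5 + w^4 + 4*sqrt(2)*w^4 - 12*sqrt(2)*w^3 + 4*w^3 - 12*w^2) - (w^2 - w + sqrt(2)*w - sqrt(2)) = sqrt(2)*w^5 + w^4 + 4*sqrt(2)*w^4 - 12*sqrt(2)*w^3 + 4*w^3 - 13*w^2 - sqrt(2)*w + w + sqrt(2)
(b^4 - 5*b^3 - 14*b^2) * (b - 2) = b^5 - 7*b^4 - 4*b^3 + 28*b^2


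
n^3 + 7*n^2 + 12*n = n*(n + 3)*(n + 4)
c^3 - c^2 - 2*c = c*(c - 2)*(c + 1)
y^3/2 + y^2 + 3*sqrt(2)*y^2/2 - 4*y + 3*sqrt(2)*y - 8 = (y/2 + 1)*(y - sqrt(2))*(y + 4*sqrt(2))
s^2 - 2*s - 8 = (s - 4)*(s + 2)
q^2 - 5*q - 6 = (q - 6)*(q + 1)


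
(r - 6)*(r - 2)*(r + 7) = r^3 - r^2 - 44*r + 84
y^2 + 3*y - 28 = (y - 4)*(y + 7)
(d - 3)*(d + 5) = d^2 + 2*d - 15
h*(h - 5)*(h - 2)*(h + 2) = h^4 - 5*h^3 - 4*h^2 + 20*h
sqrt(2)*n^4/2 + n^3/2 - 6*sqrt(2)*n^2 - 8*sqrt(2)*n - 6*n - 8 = (n - 4)*(n + 2)*(n + sqrt(2)/2)*(sqrt(2)*n/2 + sqrt(2))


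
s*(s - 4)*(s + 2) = s^3 - 2*s^2 - 8*s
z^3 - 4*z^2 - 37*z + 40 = (z - 8)*(z - 1)*(z + 5)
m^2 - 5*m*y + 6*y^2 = (m - 3*y)*(m - 2*y)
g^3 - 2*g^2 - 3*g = g*(g - 3)*(g + 1)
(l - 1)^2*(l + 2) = l^3 - 3*l + 2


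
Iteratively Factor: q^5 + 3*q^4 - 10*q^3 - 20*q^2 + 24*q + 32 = (q + 4)*(q^4 - q^3 - 6*q^2 + 4*q + 8) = (q + 1)*(q + 4)*(q^3 - 2*q^2 - 4*q + 8) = (q - 2)*(q + 1)*(q + 4)*(q^2 - 4) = (q - 2)^2*(q + 1)*(q + 4)*(q + 2)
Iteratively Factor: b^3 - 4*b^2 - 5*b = (b + 1)*(b^2 - 5*b) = b*(b + 1)*(b - 5)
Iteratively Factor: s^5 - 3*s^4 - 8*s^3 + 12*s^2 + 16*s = (s + 2)*(s^4 - 5*s^3 + 2*s^2 + 8*s) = (s + 1)*(s + 2)*(s^3 - 6*s^2 + 8*s) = (s - 2)*(s + 1)*(s + 2)*(s^2 - 4*s) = (s - 4)*(s - 2)*(s + 1)*(s + 2)*(s)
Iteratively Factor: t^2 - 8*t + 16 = (t - 4)*(t - 4)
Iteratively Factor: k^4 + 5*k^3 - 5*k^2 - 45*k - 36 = (k + 1)*(k^3 + 4*k^2 - 9*k - 36) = (k + 1)*(k + 4)*(k^2 - 9) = (k + 1)*(k + 3)*(k + 4)*(k - 3)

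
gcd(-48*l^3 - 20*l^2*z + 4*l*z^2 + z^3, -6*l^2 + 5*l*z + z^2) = 6*l + z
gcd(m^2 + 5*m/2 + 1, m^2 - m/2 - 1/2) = m + 1/2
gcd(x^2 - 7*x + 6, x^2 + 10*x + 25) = 1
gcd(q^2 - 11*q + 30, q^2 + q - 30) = q - 5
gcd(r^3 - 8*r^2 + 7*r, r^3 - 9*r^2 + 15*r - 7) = r^2 - 8*r + 7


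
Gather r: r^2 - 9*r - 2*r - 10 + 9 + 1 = r^2 - 11*r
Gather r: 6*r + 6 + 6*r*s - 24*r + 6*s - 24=r*(6*s - 18) + 6*s - 18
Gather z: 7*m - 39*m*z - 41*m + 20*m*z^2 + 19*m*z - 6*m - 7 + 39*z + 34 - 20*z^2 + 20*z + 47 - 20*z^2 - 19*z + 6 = -40*m + z^2*(20*m - 40) + z*(40 - 20*m) + 80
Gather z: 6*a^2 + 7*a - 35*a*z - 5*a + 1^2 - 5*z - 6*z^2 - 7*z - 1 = 6*a^2 + 2*a - 6*z^2 + z*(-35*a - 12)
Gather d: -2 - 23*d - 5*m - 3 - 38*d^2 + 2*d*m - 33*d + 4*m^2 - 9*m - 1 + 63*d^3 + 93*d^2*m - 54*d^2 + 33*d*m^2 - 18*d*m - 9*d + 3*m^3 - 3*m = 63*d^3 + d^2*(93*m - 92) + d*(33*m^2 - 16*m - 65) + 3*m^3 + 4*m^2 - 17*m - 6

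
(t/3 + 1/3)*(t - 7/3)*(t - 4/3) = t^3/3 - 8*t^2/9 - 5*t/27 + 28/27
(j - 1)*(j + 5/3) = j^2 + 2*j/3 - 5/3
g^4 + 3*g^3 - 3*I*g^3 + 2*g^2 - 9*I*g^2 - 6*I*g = g*(g + 1)*(g + 2)*(g - 3*I)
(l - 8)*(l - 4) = l^2 - 12*l + 32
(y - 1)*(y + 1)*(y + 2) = y^3 + 2*y^2 - y - 2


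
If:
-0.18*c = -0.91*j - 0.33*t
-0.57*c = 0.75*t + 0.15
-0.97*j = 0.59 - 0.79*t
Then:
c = -0.77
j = -0.29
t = 0.39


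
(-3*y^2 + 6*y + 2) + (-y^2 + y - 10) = -4*y^2 + 7*y - 8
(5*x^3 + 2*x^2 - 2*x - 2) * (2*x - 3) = 10*x^4 - 11*x^3 - 10*x^2 + 2*x + 6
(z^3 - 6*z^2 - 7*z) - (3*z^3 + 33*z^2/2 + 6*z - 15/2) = -2*z^3 - 45*z^2/2 - 13*z + 15/2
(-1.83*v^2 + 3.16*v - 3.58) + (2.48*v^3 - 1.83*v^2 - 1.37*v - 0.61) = 2.48*v^3 - 3.66*v^2 + 1.79*v - 4.19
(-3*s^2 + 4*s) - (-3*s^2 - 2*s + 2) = 6*s - 2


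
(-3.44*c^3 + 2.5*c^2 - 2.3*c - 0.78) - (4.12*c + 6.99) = -3.44*c^3 + 2.5*c^2 - 6.42*c - 7.77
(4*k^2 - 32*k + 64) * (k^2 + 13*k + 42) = 4*k^4 + 20*k^3 - 184*k^2 - 512*k + 2688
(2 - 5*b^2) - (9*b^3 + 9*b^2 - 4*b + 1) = -9*b^3 - 14*b^2 + 4*b + 1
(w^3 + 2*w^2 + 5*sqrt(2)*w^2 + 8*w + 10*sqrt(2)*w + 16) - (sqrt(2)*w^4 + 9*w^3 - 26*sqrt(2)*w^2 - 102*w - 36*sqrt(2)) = -sqrt(2)*w^4 - 8*w^3 + 2*w^2 + 31*sqrt(2)*w^2 + 10*sqrt(2)*w + 110*w + 16 + 36*sqrt(2)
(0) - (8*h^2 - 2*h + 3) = -8*h^2 + 2*h - 3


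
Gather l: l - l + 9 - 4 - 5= 0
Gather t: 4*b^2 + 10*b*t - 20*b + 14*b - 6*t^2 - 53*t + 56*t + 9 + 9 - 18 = 4*b^2 - 6*b - 6*t^2 + t*(10*b + 3)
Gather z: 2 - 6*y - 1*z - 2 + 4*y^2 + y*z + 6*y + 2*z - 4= 4*y^2 + z*(y + 1) - 4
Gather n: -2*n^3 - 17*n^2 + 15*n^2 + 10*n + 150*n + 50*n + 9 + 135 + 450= -2*n^3 - 2*n^2 + 210*n + 594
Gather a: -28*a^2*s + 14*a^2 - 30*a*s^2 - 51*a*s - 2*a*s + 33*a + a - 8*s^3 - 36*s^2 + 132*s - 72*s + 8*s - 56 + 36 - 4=a^2*(14 - 28*s) + a*(-30*s^2 - 53*s + 34) - 8*s^3 - 36*s^2 + 68*s - 24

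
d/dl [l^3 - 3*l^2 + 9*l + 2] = 3*l^2 - 6*l + 9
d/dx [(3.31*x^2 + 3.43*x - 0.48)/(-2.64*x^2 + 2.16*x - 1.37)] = (16.2048*x^2 - 11.6038*x - 3.6623)/(6.9696*x^4 - 11.4048*x^3 + 11.8992*x^2 - 5.9184*x + 1.8769)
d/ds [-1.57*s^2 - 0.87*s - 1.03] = -3.14*s - 0.87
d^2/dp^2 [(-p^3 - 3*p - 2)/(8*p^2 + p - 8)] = 2*(-257*p^3 - 360*p^2 - 816*p - 154)/(512*p^6 + 192*p^5 - 1512*p^4 - 383*p^3 + 1512*p^2 + 192*p - 512)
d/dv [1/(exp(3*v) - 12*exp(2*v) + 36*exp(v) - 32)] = 3*(-exp(2*v) + 8*exp(v) - 12)*exp(v)/(exp(3*v) - 12*exp(2*v) + 36*exp(v) - 32)^2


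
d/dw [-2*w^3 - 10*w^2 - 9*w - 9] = -6*w^2 - 20*w - 9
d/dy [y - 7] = 1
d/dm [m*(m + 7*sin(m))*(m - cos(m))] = m*(m + 7*sin(m))*(sin(m) + 1) + m*(m - cos(m))*(7*cos(m) + 1) + (m + 7*sin(m))*(m - cos(m))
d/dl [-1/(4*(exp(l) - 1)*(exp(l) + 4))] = (2*exp(l) + 3)/(16*(exp(l) + 4)^2*sinh(l/2)^2)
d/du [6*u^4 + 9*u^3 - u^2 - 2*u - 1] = 24*u^3 + 27*u^2 - 2*u - 2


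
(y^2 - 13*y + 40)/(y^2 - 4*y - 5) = (y - 8)/(y + 1)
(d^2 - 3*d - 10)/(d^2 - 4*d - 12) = (d - 5)/(d - 6)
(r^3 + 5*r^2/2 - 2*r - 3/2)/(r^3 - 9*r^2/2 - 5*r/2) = (r^2 + 2*r - 3)/(r*(r - 5))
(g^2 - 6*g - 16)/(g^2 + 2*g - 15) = (g^2 - 6*g - 16)/(g^2 + 2*g - 15)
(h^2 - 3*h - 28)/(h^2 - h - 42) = (h + 4)/(h + 6)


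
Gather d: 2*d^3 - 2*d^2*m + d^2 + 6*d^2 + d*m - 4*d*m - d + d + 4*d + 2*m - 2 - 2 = 2*d^3 + d^2*(7 - 2*m) + d*(4 - 3*m) + 2*m - 4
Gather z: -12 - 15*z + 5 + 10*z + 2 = -5*z - 5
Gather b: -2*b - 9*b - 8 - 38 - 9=-11*b - 55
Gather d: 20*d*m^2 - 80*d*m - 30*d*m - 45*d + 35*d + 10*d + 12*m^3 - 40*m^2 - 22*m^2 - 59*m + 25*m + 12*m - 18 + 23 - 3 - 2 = d*(20*m^2 - 110*m) + 12*m^3 - 62*m^2 - 22*m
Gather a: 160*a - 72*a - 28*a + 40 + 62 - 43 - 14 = 60*a + 45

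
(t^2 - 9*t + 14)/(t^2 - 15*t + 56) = (t - 2)/(t - 8)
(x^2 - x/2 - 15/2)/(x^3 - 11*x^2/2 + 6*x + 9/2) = (2*x + 5)/(2*x^2 - 5*x - 3)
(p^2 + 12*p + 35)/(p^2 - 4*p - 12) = (p^2 + 12*p + 35)/(p^2 - 4*p - 12)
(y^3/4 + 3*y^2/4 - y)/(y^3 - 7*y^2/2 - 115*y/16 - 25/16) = 4*y*(-y^2 - 3*y + 4)/(-16*y^3 + 56*y^2 + 115*y + 25)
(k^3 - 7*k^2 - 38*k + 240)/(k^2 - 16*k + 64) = (k^2 + k - 30)/(k - 8)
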